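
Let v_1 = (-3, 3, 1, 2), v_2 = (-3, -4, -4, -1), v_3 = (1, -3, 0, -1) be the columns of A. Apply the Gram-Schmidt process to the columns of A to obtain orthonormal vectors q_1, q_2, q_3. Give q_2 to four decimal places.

v_1 = (-3, 3, 1, 2); ‖v_1‖ = 4.7958, so q_1 = (-0.6255, 0.6255, 0.2085, 0.4170).
q_1·v_2 = (-0.6255)·(-3) + 0.6255·(-4) + 0.2085·(-4) + 0.4170·(-1) = -1.8766.
u_2 = v_2 + 1.8766·q_1 = (-4.1739, -2.8261, -3.6087, -0.2174).
‖u_2‖ = 6.2031, so q_2 = (-0.6729, -0.4556, -0.5818, -0.0350).

q_2 = (-0.6729, -0.4556, -0.5818, -0.0350)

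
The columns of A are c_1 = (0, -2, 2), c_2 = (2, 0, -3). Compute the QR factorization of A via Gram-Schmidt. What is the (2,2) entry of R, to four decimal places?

r_{22} = 2.9155

q_1 = c_1/‖c_1‖ = (0, -2, 2)/2.8284 = (0.0000, -0.7071, 0.7071).
r_{12} = q_1·c_2 = -2.1213.
u_2 = c_2 + 2.1213·q_1 = (2.0000, -1.5000, -1.5000).
r_{22} = ‖u_2‖ = 2.9155.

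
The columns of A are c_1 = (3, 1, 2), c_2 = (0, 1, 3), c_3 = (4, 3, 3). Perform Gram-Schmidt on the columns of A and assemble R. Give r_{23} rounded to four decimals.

c_1 = (3, 1, 2); ‖c_1‖ = 3.7417, so q_1 = (0.8018, 0.2673, 0.5345).
q_1·c_2 = 0.8018·0 + 0.2673·1 + 0.5345·3 = 1.8708.
u_2 = c_2 − 1.8708·q_1 = (-1.5000, 0.5000, 2.0000).
‖u_2‖ = 2.5495, so q_2 = (-0.5883, 0.1961, 0.7845).
r_{23} = q_2·c_3 = 0.5883.

r_{23} = 0.5883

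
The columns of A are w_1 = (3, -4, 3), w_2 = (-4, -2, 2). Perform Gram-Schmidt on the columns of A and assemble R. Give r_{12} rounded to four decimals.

q_1 = w_1/‖w_1‖ = (3, -4, 3)/5.8310 = (0.5145, -0.6860, 0.5145).
r_{12} = q_1·w_2 = 0.3430.

r_{12} = 0.3430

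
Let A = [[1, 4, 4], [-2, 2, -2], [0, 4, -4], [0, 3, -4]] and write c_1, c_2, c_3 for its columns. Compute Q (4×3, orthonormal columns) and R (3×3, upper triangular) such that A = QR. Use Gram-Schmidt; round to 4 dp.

q_1 = c_1/‖c_1‖ = (1, -2, 0, 0)/2.2361 = (0.4472, -0.8944, 0.0000, 0.0000).
r_{12} = q_1·c_2 = 0.0000.
u_2 = c_2 + 0.0000·q_1 = (4.0000, 2.0000, 4.0000, 3.0000).
‖u_2‖ = 6.7082, so q_2 = (0.5963, 0.2981, 0.5963, 0.4472).
r_{13} = q_1·c_3 = 3.5777; r_{23} = q_2·c_3 = -2.3851.
u_3 = c_3 − 3.5777·q_1 + 2.3851·q_2 = (3.8222, 1.9111, -2.5778, -2.9333).
‖u_3‖ = 5.7889, so q_3 = (0.6603, 0.3301, -0.4453, -0.5067).

Q = [[0.4472, 0.5963, 0.6603], [-0.8944, 0.2981, 0.3301], [0.0000, 0.5963, -0.4453], [0.0000, 0.4472, -0.5067]], R = [[2.2361, 0.0000, 3.5777], [0.0000, 6.7082, -2.3851], [0.0000, 0.0000, 5.7889]]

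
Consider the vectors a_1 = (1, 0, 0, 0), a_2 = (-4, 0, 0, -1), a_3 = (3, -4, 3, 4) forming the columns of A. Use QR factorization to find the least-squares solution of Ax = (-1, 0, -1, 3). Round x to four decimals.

x = (-14.5600, -3.4800, -0.1200)

e_1 = a_1/‖a_1‖ = (1, 0, 0, 0)/1.0000 = (1.0000, 0.0000, 0.0000, 0.0000).
r_{12} = e_1·a_2 = -4.0000.
u_2 = a_2 + 4.0000·e_1 = (0.0000, 0.0000, 0.0000, -1.0000).
‖u_2‖ = 1.0000, so e_2 = (0.0000, 0.0000, 0.0000, -1.0000).
r_{13} = e_1·a_3 = 3.0000; r_{23} = e_2·a_3 = -4.0000.
u_3 = a_3 − 3.0000·e_1 + 4.0000·e_2 = (0.0000, -4.0000, 3.0000, 0.0000).
‖u_3‖ = 5.0000, so e_3 = (0.0000, -0.8000, 0.6000, 0.0000).
Qᵀb = (-1.0000, -3.0000, -0.6000).
Back-substitute: x_3 = -0.6000/5.0000 = -0.1200.
x_2 = (-3.0000 + 4.0000·(-0.1200))/1.0000 = -3.4800.
x_1 = (-1.0000 + 4.0000·(-3.4800) − 3.0000·(-0.1200))/1.0000 = -14.5600.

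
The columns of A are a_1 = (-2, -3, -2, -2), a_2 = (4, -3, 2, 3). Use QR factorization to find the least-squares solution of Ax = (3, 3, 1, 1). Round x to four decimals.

x = (-0.9066, -0.0042)

a_1 = (-2, -3, -2, -2); ‖a_1‖ = 4.5826, so q_1 = (-0.4364, -0.6547, -0.4364, -0.4364).
q_1·a_2 = (-0.4364)·4 + (-0.6547)·(-3) + (-0.4364)·2 + (-0.4364)·3 = -1.9640.
u_2 = a_2 + 1.9640·q_1 = (3.1429, -4.2857, 1.1429, 2.1429).
‖u_2‖ = 5.8432, so q_2 = (0.5379, -0.7335, 0.1956, 0.3667).
Qᵀb = (-4.1461, -0.0244).
Back-substitute: x_2 = -0.0244/5.8432 = -0.0042.
x_1 = (-4.1461 + 1.9640·(-0.0042))/4.5826 = -0.9066.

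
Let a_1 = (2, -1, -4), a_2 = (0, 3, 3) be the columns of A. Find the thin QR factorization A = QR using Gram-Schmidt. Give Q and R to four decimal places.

a_1 = (2, -1, -4); ‖a_1‖ = 4.5826, so q_1 = (0.4364, -0.2182, -0.8729).
q_1·a_2 = 0.4364·0 + (-0.2182)·3 + (-0.8729)·3 = -3.2733.
u_2 = a_2 + 3.2733·q_1 = (1.4286, 2.2857, 0.1429).
‖u_2‖ = 2.6992, so q_2 = (0.5293, 0.8468, 0.0529).

Q = [[0.4364, 0.5293], [-0.2182, 0.8468], [-0.8729, 0.0529]], R = [[4.5826, -3.2733], [0.0000, 2.6992]]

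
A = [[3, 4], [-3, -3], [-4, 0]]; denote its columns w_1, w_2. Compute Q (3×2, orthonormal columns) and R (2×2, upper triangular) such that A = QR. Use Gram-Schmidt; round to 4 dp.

Q = [[0.5145, 0.6190], [-0.5145, -0.3307], [-0.6860, 0.7123]], R = [[5.8310, 3.6015], [0.0000, 3.4683]]

e_1 = w_1/‖w_1‖ = (3, -3, -4)/5.8310 = (0.5145, -0.5145, -0.6860).
r_{12} = e_1·w_2 = 3.6015.
u_2 = w_2 − 3.6015·e_1 = (2.1471, -1.1471, 2.4706).
‖u_2‖ = 3.4683, so e_2 = (0.6190, -0.3307, 0.7123).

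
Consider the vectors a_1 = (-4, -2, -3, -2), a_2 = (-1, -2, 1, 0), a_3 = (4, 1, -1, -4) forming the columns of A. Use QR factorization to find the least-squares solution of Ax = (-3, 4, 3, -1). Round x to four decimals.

x = (-0.0610, -0.7072, -0.3640)

q_1 = a_1/‖a_1‖ = (-4, -2, -3, -2)/5.7446 = (-0.6963, -0.3482, -0.5222, -0.3482).
r_{12} = q_1·a_2 = 0.8704.
u_2 = a_2 − 0.8704·q_1 = (-0.3939, -1.6970, 1.4545, 0.3030).
‖u_2‖ = 2.2896, so q_2 = (-0.1721, -0.7412, 0.6353, 0.1323).
r_{13} = q_1·a_3 = -1.2185; r_{23} = q_2·a_3 = -2.5940.
u_3 = a_3 + 1.2185·q_1 + 2.5940·q_2 = (2.7052, -1.3468, 0.0116, -4.0809).
‖u_3‖ = 5.0780, so q_3 = (0.5327, -0.2652, 0.0023, -0.8036).
Qᵀb = (-0.5222, -0.6750, -1.8486).
Back-substitute: x_3 = -1.8486/5.0780 = -0.3640.
x_2 = (-0.6750 + 2.5940·(-0.3640))/2.2896 = -0.7072.
x_1 = (-0.5222 − 0.8704·(-0.7072) + 1.2185·(-0.3640))/5.7446 = -0.0610.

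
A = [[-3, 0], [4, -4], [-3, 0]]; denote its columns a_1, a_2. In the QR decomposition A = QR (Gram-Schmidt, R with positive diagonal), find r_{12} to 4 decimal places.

r_{12} = -2.7440

a_1 = (-3, 4, -3); ‖a_1‖ = 5.8310, so q_1 = (-0.5145, 0.6860, -0.5145).
r_{12} = q_1·a_2 = -2.7440.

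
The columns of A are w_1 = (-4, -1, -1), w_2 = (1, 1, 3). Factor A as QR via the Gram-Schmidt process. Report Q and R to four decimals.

Q = [[-0.9428, -0.2851], [-0.2357, 0.2036], [-0.2357, 0.9366]], R = [[4.2426, -1.8856], [0.0000, 2.7285]]

w_1 = (-4, -1, -1); ‖w_1‖ = 4.2426, so q_1 = (-0.9428, -0.2357, -0.2357).
q_1·w_2 = (-0.9428)·1 + (-0.2357)·1 + (-0.2357)·3 = -1.8856.
u_2 = w_2 + 1.8856·q_1 = (-0.7778, 0.5556, 2.5556).
‖u_2‖ = 2.7285, so q_2 = (-0.2851, 0.2036, 0.9366).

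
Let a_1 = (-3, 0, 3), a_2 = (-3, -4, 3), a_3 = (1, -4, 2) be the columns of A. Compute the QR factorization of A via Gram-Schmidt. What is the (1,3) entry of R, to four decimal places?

q_1 = a_1/‖a_1‖ = (-3, 0, 3)/4.2426 = (-0.7071, 0.0000, 0.7071).
r_{13} = q_1·a_3 = 0.7071.

r_{13} = 0.7071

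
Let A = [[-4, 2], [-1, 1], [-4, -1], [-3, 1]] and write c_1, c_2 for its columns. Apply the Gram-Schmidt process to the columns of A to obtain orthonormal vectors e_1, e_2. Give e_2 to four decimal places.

e_2 = (0.5291, 0.3459, -0.7529, 0.1831)

c_1 = (-4, -1, -4, -3); ‖c_1‖ = 6.4807, so e_1 = (-0.6172, -0.1543, -0.6172, -0.4629).
e_1·c_2 = (-0.6172)·2 + (-0.1543)·1 + (-0.6172)·(-1) + (-0.4629)·1 = -1.2344.
u_2 = c_2 + 1.2344·e_1 = (1.2381, 0.8095, -1.7619, 0.4286).
‖u_2‖ = 2.3401, so e_2 = (0.5291, 0.3459, -0.7529, 0.1831).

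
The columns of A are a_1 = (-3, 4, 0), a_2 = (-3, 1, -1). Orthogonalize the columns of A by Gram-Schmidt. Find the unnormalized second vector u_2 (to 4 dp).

u_2 = (-1.4400, -1.0800, -1.0000)

a_1 = (-3, 4, 0); ‖a_1‖ = 5.0000, so q_1 = (-0.6000, 0.8000, 0.0000).
q_1·a_2 = (-0.6000)·(-3) + 0.8000·1 + 0.0000·(-1) = 2.6000.
u_2 = a_2 − 2.6000·q_1 = (-1.4400, -1.0800, -1.0000).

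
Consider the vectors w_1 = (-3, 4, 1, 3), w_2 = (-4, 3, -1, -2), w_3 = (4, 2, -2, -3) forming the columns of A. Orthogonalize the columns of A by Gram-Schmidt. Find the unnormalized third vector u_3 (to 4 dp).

u_3 = (3.3325, 3.4573, -1.2102, -0.8739)

w_1 = (-3, 4, 1, 3); ‖w_1‖ = 5.9161, so q_1 = (-0.5071, 0.6761, 0.1690, 0.5071).
q_1·w_2 = (-0.5071)·(-4) + 0.6761·3 + 0.1690·(-1) + 0.5071·(-2) = 2.8735.
u_2 = w_2 − 2.8735·q_1 = (-2.5429, 1.0571, -1.4857, -3.4571).
‖u_2‖ = 4.6629, so q_2 = (-0.5453, 0.2267, -0.3186, -0.7414).
q_1·w_3 = (-0.5071)·4 + 0.6761·2 + 0.1690·(-2) + 0.5071·(-3) = -2.5355; q_2·w_3 = (-0.5453)·4 + 0.2267·2 + (-0.3186)·(-2) + (-0.7414)·(-3) = 1.1336.
u_3 = w_3 + 2.5355·q_1 − 1.1336·q_2 = (3.3325, 3.4573, -1.2102, -0.8739).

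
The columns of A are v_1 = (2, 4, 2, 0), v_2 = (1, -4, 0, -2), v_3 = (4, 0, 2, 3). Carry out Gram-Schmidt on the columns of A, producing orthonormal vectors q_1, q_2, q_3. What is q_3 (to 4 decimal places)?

q_3 = (0.4699, -0.2944, 0.1189, 0.8237)

q_1 = v_1/‖v_1‖ = (2, 4, 2, 0)/4.8990 = (0.4082, 0.8165, 0.4082, 0.0000).
r_{12} = q_1·v_2 = -2.8577.
u_2 = v_2 + 2.8577·q_1 = (2.1667, -1.6667, 1.1667, -2.0000).
‖u_2‖ = 3.5824, so q_2 = (0.6048, -0.4652, 0.3257, -0.5583).
r_{13} = q_1·v_3 = 2.4495; r_{23} = q_2·v_3 = 1.3957.
u_3 = v_3 − 2.4495·q_1 − 1.3957·q_2 = (2.1558, -1.3506, 0.5455, 3.7792).
‖u_3‖ = 4.5882, so q_3 = (0.4699, -0.2944, 0.1189, 0.8237).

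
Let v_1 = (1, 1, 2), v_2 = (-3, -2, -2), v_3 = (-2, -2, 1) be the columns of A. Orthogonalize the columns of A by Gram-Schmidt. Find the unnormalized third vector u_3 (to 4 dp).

v_1 = (1, 1, 2); ‖v_1‖ = 2.4495, so q_1 = (0.4082, 0.4082, 0.8165).
q_1·v_2 = 0.4082·(-3) + 0.4082·(-2) + 0.8165·(-2) = -3.6742.
u_2 = v_2 + 3.6742·q_1 = (-1.5000, -0.5000, 1.0000).
‖u_2‖ = 1.8708, so q_2 = (-0.8018, -0.2673, 0.5345).
q_1·v_3 = 0.4082·(-2) + 0.4082·(-2) + 0.8165·1 = -0.8165; q_2·v_3 = (-0.8018)·(-2) + (-0.2673)·(-2) + 0.5345·1 = 2.6726.
u_3 = v_3 + 0.8165·q_1 − 2.6726·q_2 = (0.4762, -0.9524, 0.2381).

u_3 = (0.4762, -0.9524, 0.2381)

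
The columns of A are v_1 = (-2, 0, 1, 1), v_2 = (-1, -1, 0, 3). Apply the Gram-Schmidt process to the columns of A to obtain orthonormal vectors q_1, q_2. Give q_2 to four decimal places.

q_2 = (0.2550, -0.3825, -0.3188, 0.8288)

v_1 = (-2, 0, 1, 1); ‖v_1‖ = 2.4495, so q_1 = (-0.8165, 0.0000, 0.4082, 0.4082).
q_1·v_2 = (-0.8165)·(-1) + 0.0000·(-1) + 0.4082·0 + 0.4082·3 = 2.0412.
u_2 = v_2 − 2.0412·q_1 = (0.6667, -1.0000, -0.8333, 2.1667).
‖u_2‖ = 2.6141, so q_2 = (0.2550, -0.3825, -0.3188, 0.8288).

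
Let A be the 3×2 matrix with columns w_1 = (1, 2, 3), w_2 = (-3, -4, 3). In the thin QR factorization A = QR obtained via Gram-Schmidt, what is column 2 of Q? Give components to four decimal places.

e_2 = (-0.4921, -0.6397, 0.5905)

w_1 = (1, 2, 3); ‖w_1‖ = 3.7417, so e_1 = (0.2673, 0.5345, 0.8018).
e_1·w_2 = 0.2673·(-3) + 0.5345·(-4) + 0.8018·3 = -0.5345.
u_2 = w_2 + 0.5345·e_1 = (-2.8571, -3.7143, 3.4286).
‖u_2‖ = 5.8064, so e_2 = (-0.4921, -0.6397, 0.5905).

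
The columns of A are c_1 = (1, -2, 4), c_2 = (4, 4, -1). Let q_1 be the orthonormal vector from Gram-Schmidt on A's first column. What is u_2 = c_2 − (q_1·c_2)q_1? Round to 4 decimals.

q_1 = c_1/‖c_1‖ = (1, -2, 4)/4.5826 = (0.2182, -0.4364, 0.8729).
r_{12} = q_1·c_2 = -1.7457.
u_2 = c_2 + 1.7457·q_1 = (4.3810, 3.2381, 0.5238).

u_2 = (4.3810, 3.2381, 0.5238)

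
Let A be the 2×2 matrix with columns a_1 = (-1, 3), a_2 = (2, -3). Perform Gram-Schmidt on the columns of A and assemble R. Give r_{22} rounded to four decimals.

r_{22} = 0.9487

a_1 = (-1, 3); ‖a_1‖ = 3.1623, so q_1 = (-0.3162, 0.9487).
q_1·a_2 = (-0.3162)·2 + 0.9487·(-3) = -3.4785.
u_2 = a_2 + 3.4785·q_1 = (0.9000, 0.3000).
r_{22} = ‖u_2‖ = 0.9487.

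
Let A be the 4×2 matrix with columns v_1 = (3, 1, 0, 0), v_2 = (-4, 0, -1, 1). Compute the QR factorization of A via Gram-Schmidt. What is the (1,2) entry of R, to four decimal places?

r_{12} = -3.7947

v_1 = (3, 1, 0, 0); ‖v_1‖ = 3.1623, so e_1 = (0.9487, 0.3162, 0.0000, 0.0000).
r_{12} = e_1·v_2 = -3.7947.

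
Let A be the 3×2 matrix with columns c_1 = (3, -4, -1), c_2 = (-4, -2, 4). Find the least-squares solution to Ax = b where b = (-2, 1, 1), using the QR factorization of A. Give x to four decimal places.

e_1 = c_1/‖c_1‖ = (3, -4, -1)/5.0990 = (0.5883, -0.7845, -0.1961).
r_{12} = e_1·c_2 = -1.5689.
u_2 = c_2 + 1.5689·e_1 = (-3.0769, -3.2308, 3.6923).
‖u_2‖ = 5.7912, so e_2 = (-0.5313, -0.5579, 0.6376).
Qᵀb = (-2.1573, 1.1423).
Back-substitute: x_2 = 1.1423/5.7912 = 0.1972.
x_1 = (-2.1573 + 1.5689·0.1972)/5.0990 = -0.3624.

x = (-0.3624, 0.1972)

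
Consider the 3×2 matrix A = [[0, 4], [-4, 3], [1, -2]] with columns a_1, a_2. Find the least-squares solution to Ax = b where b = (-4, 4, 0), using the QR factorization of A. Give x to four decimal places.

x = (-1.7508, -0.9832)

a_1 = (0, -4, 1); ‖a_1‖ = 4.1231, so q_1 = (0.0000, -0.9701, 0.2425).
q_1·a_2 = 0.0000·4 + (-0.9701)·3 + 0.2425·(-2) = -3.3955.
u_2 = a_2 + 3.3955·q_1 = (4.0000, -0.2941, -1.1765).
‖u_2‖ = 4.1798, so q_2 = (0.9570, -0.0704, -0.2815).
Qᵀb = (-3.8806, -4.1094).
Back-substitute: x_2 = -4.1094/4.1798 = -0.9832.
x_1 = (-3.8806 + 3.3955·(-0.9832))/4.1231 = -1.7508.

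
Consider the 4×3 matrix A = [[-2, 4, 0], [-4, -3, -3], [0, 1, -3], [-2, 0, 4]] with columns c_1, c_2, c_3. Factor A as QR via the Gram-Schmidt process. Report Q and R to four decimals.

Q = [[-0.4082, 0.8609, -0.1020], [-0.8165, -0.4636, -0.3246], [0.0000, 0.1987, -0.5657], [-0.4082, 0.0662, 0.7512]], R = [[4.8990, 0.8165, 0.8165], [0.0000, 5.0332, 1.0596], [0.0000, 0.0000, 5.6754]]

e_1 = c_1/‖c_1‖ = (-2, -4, 0, -2)/4.8990 = (-0.4082, -0.8165, 0.0000, -0.4082).
r_{12} = e_1·c_2 = 0.8165.
u_2 = c_2 − 0.8165·e_1 = (4.3333, -2.3333, 1.0000, 0.3333).
‖u_2‖ = 5.0332, so e_2 = (0.8609, -0.4636, 0.1987, 0.0662).
r_{13} = e_1·c_3 = 0.8165; r_{23} = e_2·c_3 = 1.0596.
u_3 = c_3 − 0.8165·e_1 − 1.0596·e_2 = (-0.5789, -1.8421, -3.2105, 4.2632).
‖u_3‖ = 5.6754, so e_3 = (-0.1020, -0.3246, -0.5657, 0.7512).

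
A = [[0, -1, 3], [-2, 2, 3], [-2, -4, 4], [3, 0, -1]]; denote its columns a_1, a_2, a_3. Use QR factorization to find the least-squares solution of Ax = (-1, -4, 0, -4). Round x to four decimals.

e_1 = a_1/‖a_1‖ = (0, -2, -2, 3)/4.1231 = (0.0000, -0.4851, -0.4851, 0.7276).
r_{12} = e_1·a_2 = 0.9701.
u_2 = a_2 − 0.9701·e_1 = (-1.0000, 2.4706, -3.5294, -0.7059).
‖u_2‖ = 4.4787, so e_2 = (-0.2233, 0.5516, -0.7880, -0.1576).
r_{13} = e_1·a_3 = -4.1231; r_{23} = e_2·a_3 = -2.0095.
u_3 = a_3 + 4.1231·e_1 + 2.0095·e_2 = (2.5513, 2.1085, 0.4164, 1.6833).
‖u_3‖ = 3.7366, so e_3 = (0.6828, 0.5643, 0.1114, 0.4505).
Qᵀb = (-0.9701, -1.3528, -4.7419).
Back-substitute: x_3 = -4.7419/3.7366 = -1.2691.
x_2 = (-1.3528 + 2.0095·(-1.2691))/4.4787 = -0.8715.
x_1 = (-0.9701 − 0.9701·(-0.8715) + 4.1231·(-1.2691))/4.1231 = -1.2993.

x = (-1.2993, -0.8715, -1.2691)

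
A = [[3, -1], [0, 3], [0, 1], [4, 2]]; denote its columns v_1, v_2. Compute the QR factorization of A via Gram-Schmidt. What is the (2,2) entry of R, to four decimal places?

q_1 = v_1/‖v_1‖ = (3, 0, 0, 4)/5.0000 = (0.6000, 0.0000, 0.0000, 0.8000).
r_{12} = q_1·v_2 = 1.0000.
u_2 = v_2 − 1.0000·q_1 = (-1.6000, 3.0000, 1.0000, 1.2000).
r_{22} = ‖u_2‖ = 3.7417.

r_{22} = 3.7417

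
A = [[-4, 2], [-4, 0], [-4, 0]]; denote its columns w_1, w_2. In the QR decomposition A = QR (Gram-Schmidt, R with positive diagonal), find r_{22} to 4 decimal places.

e_1 = w_1/‖w_1‖ = (-4, -4, -4)/6.9282 = (-0.5774, -0.5774, -0.5774).
r_{12} = e_1·w_2 = -1.1547.
u_2 = w_2 + 1.1547·e_1 = (1.3333, -0.6667, -0.6667).
r_{22} = ‖u_2‖ = 1.6330.

r_{22} = 1.6330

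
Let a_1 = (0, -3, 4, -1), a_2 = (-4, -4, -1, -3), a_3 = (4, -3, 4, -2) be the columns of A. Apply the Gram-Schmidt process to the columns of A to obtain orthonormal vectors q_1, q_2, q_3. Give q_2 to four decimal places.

q_2 = (-0.6545, -0.4469, -0.4406, -0.4217)

q_1 = a_1/‖a_1‖ = (0, -3, 4, -1)/5.0990 = (0.0000, -0.5883, 0.7845, -0.1961).
r_{12} = q_1·a_2 = 2.1573.
u_2 = a_2 − 2.1573·q_1 = (-4.0000, -2.7308, -2.6923, -2.5769).
‖u_2‖ = 6.1111, so q_2 = (-0.6545, -0.4469, -0.4406, -0.4217).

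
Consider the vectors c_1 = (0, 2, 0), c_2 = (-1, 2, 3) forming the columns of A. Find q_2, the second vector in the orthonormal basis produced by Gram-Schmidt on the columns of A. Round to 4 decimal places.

q_2 = (-0.3162, 0.0000, 0.9487)

c_1 = (0, 2, 0); ‖c_1‖ = 2.0000, so q_1 = (0.0000, 1.0000, 0.0000).
q_1·c_2 = 0.0000·(-1) + 1.0000·2 + 0.0000·3 = 2.0000.
u_2 = c_2 − 2.0000·q_1 = (-1.0000, 0.0000, 3.0000).
‖u_2‖ = 3.1623, so q_2 = (-0.3162, 0.0000, 0.9487).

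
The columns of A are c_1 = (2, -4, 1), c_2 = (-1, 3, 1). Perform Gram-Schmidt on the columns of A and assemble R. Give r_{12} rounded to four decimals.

r_{12} = -2.8368

c_1 = (2, -4, 1); ‖c_1‖ = 4.5826, so q_1 = (0.4364, -0.8729, 0.2182).
r_{12} = q_1·c_2 = -2.8368.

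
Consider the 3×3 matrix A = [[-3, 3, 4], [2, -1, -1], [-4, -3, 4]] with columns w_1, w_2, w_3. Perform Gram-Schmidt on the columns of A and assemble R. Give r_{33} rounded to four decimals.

w_1 = (-3, 2, -4); ‖w_1‖ = 5.3852, so q_1 = (-0.5571, 0.3714, -0.7428).
q_1·w_2 = (-0.5571)·3 + 0.3714·(-1) + (-0.7428)·(-3) = 0.1857.
u_2 = w_2 − 0.1857·q_1 = (3.1034, -1.0690, -2.8621).
‖u_2‖ = 4.3549, so q_2 = (0.7126, -0.2455, -0.6572).
q_1·w_3 = (-0.5571)·4 + 0.3714·(-1) + (-0.7428)·4 = -5.5709; q_2·w_3 = 0.7126·4 + (-0.2455)·(-1) + (-0.6572)·4 = 0.4672.
u_3 = w_3 + 5.5709·q_1 − 0.4672·q_2 = (0.5636, 1.1836, 0.1691).
r_{33} = ‖u_3‖ = 1.3218.

r_{33} = 1.3218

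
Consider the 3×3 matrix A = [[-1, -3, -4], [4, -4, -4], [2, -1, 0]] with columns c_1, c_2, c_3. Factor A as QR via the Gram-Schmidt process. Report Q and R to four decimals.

e_1 = c_1/‖c_1‖ = (-1, 4, 2)/4.5826 = (-0.2182, 0.8729, 0.4364).
r_{12} = e_1·c_2 = -3.2733.
u_2 = c_2 + 3.2733·e_1 = (-3.7143, -1.1429, 0.4286).
‖u_2‖ = 3.9097, so e_2 = (-0.9500, -0.2923, 0.1096).
r_{13} = e_1·c_3 = -2.6186; r_{23} = e_2·c_3 = 4.9693.
u_3 = c_3 + 2.6186·e_1 − 4.9693·e_2 = (0.1495, -0.2617, 0.5981).
‖u_3‖ = 0.6698, so e_3 = (0.2233, -0.3907, 0.8930).

Q = [[-0.2182, -0.9500, 0.2233], [0.8729, -0.2923, -0.3907], [0.4364, 0.1096, 0.8930]], R = [[4.5826, -3.2733, -2.6186], [0.0000, 3.9097, 4.9693], [0.0000, 0.0000, 0.6698]]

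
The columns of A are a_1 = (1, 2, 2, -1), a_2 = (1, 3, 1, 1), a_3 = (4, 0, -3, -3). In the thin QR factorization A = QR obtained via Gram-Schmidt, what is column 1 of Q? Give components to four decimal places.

a_1 = (1, 2, 2, -1); ‖a_1‖ = 3.1623, so q_1 = (0.3162, 0.6325, 0.6325, -0.3162).

q_1 = (0.3162, 0.6325, 0.6325, -0.3162)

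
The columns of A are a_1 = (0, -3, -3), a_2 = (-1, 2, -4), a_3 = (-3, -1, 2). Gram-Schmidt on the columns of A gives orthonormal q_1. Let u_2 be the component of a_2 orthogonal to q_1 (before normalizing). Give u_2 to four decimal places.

u_2 = (-1.0000, 3.0000, -3.0000)

a_1 = (0, -3, -3); ‖a_1‖ = 4.2426, so q_1 = (0.0000, -0.7071, -0.7071).
q_1·a_2 = 0.0000·(-1) + (-0.7071)·2 + (-0.7071)·(-4) = 1.4142.
u_2 = a_2 − 1.4142·q_1 = (-1.0000, 3.0000, -3.0000).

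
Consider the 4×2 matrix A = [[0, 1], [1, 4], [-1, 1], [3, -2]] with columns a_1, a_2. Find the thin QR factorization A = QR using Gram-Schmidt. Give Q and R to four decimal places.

Q = [[0.0000, 0.2173], [0.3015, 0.9284], [-0.3015, 0.1580], [0.9045, -0.2568]], R = [[3.3166, -0.9045], [0.0000, 4.6024]]

e_1 = a_1/‖a_1‖ = (0, 1, -1, 3)/3.3166 = (0.0000, 0.3015, -0.3015, 0.9045).
r_{12} = e_1·a_2 = -0.9045.
u_2 = a_2 + 0.9045·e_1 = (1.0000, 4.2727, 0.7273, -1.1818).
‖u_2‖ = 4.6024, so e_2 = (0.2173, 0.9284, 0.1580, -0.2568).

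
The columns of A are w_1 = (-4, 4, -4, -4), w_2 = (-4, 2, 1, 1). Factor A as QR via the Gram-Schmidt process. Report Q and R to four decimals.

Q = [[-0.5000, -0.7071], [0.5000, 0.2357], [-0.5000, 0.4714], [-0.5000, 0.4714]], R = [[8.0000, 2.0000], [0.0000, 4.2426]]

w_1 = (-4, 4, -4, -4); ‖w_1‖ = 8.0000, so q_1 = (-0.5000, 0.5000, -0.5000, -0.5000).
q_1·w_2 = (-0.5000)·(-4) + 0.5000·2 + (-0.5000)·1 + (-0.5000)·1 = 2.0000.
u_2 = w_2 − 2.0000·q_1 = (-3.0000, 1.0000, 2.0000, 2.0000).
‖u_2‖ = 4.2426, so q_2 = (-0.7071, 0.2357, 0.4714, 0.4714).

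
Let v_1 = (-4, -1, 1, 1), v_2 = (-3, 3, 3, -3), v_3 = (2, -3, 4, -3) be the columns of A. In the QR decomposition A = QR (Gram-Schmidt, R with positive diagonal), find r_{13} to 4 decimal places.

r_{13} = -0.9177

v_1 = (-4, -1, 1, 1); ‖v_1‖ = 4.3589, so e_1 = (-0.9177, -0.2294, 0.2294, 0.2294).
r_{13} = e_1·v_3 = -0.9177.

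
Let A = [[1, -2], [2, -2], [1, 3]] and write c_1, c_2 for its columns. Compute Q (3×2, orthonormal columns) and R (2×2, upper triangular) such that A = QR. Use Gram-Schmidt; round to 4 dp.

c_1 = (1, 2, 1); ‖c_1‖ = 2.4495, so e_1 = (0.4082, 0.8165, 0.4082).
e_1·c_2 = 0.4082·(-2) + 0.8165·(-2) + 0.4082·3 = -1.2247.
u_2 = c_2 + 1.2247·e_1 = (-1.5000, -1.0000, 3.5000).
‖u_2‖ = 3.9370, so e_2 = (-0.3810, -0.2540, 0.8890).

Q = [[0.4082, -0.3810], [0.8165, -0.2540], [0.4082, 0.8890]], R = [[2.4495, -1.2247], [0.0000, 3.9370]]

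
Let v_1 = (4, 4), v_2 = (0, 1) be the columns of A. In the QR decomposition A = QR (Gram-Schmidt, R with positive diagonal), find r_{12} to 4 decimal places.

e_1 = v_1/‖v_1‖ = (4, 4)/5.6569 = (0.7071, 0.7071).
r_{12} = e_1·v_2 = 0.7071.

r_{12} = 0.7071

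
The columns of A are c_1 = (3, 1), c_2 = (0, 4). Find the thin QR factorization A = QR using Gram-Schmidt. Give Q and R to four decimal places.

q_1 = c_1/‖c_1‖ = (3, 1)/3.1623 = (0.9487, 0.3162).
r_{12} = q_1·c_2 = 1.2649.
u_2 = c_2 − 1.2649·q_1 = (-1.2000, 3.6000).
‖u_2‖ = 3.7947, so q_2 = (-0.3162, 0.9487).

Q = [[0.9487, -0.3162], [0.3162, 0.9487]], R = [[3.1623, 1.2649], [0.0000, 3.7947]]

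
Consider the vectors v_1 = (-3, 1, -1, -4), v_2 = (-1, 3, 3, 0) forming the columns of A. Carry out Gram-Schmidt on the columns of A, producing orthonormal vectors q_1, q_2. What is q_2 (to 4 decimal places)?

v_1 = (-3, 1, -1, -4); ‖v_1‖ = 5.1962, so q_1 = (-0.5774, 0.1925, -0.1925, -0.7698).
q_1·v_2 = (-0.5774)·(-1) + 0.1925·3 + (-0.1925)·3 + (-0.7698)·0 = 0.5774.
u_2 = v_2 − 0.5774·q_1 = (-0.6667, 2.8889, 3.1111, 0.4444).
‖u_2‖ = 4.3205, so q_2 = (-0.1543, 0.6686, 0.7201, 0.1029).

q_2 = (-0.1543, 0.6686, 0.7201, 0.1029)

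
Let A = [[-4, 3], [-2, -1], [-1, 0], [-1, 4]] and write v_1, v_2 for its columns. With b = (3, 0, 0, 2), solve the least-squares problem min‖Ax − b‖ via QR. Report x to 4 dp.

x = (-0.3351, 0.4734)

v_1 = (-4, -2, -1, -1); ‖v_1‖ = 4.6904, so e_1 = (-0.8528, -0.4264, -0.2132, -0.2132).
e_1·v_2 = (-0.8528)·3 + (-0.4264)·(-1) + (-0.2132)·0 + (-0.2132)·4 = -2.9848.
u_2 = v_2 + 2.9848·e_1 = (0.4545, -2.2727, -0.6364, 3.3636).
‖u_2‖ = 4.1341, so e_2 = (0.1099, -0.5497, -0.1539, 0.8136).
Qᵀb = (-2.9848, 1.9571).
Back-substitute: x_2 = 1.9571/4.1341 = 0.4734.
x_1 = (-2.9848 + 2.9848·0.4734)/4.6904 = -0.3351.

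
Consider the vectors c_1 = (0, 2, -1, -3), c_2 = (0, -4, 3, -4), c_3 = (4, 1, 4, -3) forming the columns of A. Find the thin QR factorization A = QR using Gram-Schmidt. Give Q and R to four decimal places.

c_1 = (0, 2, -1, -3); ‖c_1‖ = 3.7417, so q_1 = (0.0000, 0.5345, -0.2673, -0.8018).
q_1·c_2 = 0.0000·0 + 0.5345·(-4) + (-0.2673)·3 + (-0.8018)·(-4) = 0.2673.
u_2 = c_2 − 0.2673·q_1 = (0.0000, -4.1429, 3.0714, -3.7857).
‖u_2‖ = 6.3975, so q_2 = (0.0000, -0.6476, 0.4801, -0.5917).
q_1·c_3 = 0.0000·4 + 0.5345·1 + (-0.2673)·4 + (-0.8018)·(-3) = 1.8708; q_2·c_3 = 0.0000·4 + (-0.6476)·1 + 0.4801·4 + (-0.5917)·(-3) = 3.0480.
u_3 = c_3 − 1.8708·q_1 − 3.0480·q_2 = (4.0000, 1.9738, 3.0366, 0.3037).
‖u_3‖ = 5.4046, so q_3 = (0.7401, 0.3652, 0.5619, 0.0562).

Q = [[0.0000, 0.0000, 0.7401], [0.5345, -0.6476, 0.3652], [-0.2673, 0.4801, 0.5619], [-0.8018, -0.5917, 0.0562]], R = [[3.7417, 0.2673, 1.8708], [0.0000, 6.3975, 3.0480], [0.0000, 0.0000, 5.4046]]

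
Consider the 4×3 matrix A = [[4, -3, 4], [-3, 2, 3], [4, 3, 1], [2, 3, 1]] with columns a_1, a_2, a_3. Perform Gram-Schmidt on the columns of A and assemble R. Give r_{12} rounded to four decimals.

a_1 = (4, -3, 4, 2); ‖a_1‖ = 6.7082, so q_1 = (0.5963, -0.4472, 0.5963, 0.2981).
r_{12} = q_1·a_2 = 0.0000.

r_{12} = 0.0000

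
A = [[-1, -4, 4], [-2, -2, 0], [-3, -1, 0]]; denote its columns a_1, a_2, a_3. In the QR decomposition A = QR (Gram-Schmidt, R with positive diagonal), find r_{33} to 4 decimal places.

a_1 = (-1, -2, -3); ‖a_1‖ = 3.7417, so q_1 = (-0.2673, -0.5345, -0.8018).
q_1·a_2 = (-0.2673)·(-4) + (-0.5345)·(-2) + (-0.8018)·(-1) = 2.9399.
u_2 = a_2 − 2.9399·q_1 = (-3.2143, -0.4286, 1.3571).
‖u_2‖ = 3.5153, so q_2 = (-0.9144, -0.1219, 0.3861).
q_1·a_3 = (-0.2673)·4 + (-0.5345)·0 + (-0.8018)·0 = -1.0690; q_2·a_3 = (-0.9144)·4 + (-0.1219)·0 + 0.3861·0 = -3.6575.
u_3 = a_3 + 1.0690·q_1 + 3.6575·q_2 = (0.3699, -1.0173, 0.5549).
r_{33} = ‖u_3‖ = 1.2165.

r_{33} = 1.2165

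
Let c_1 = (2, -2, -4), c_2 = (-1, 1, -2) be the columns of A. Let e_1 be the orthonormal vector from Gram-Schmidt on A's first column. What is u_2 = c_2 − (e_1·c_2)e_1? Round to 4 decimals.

u_2 = (-1.3333, 1.3333, -1.3333)

c_1 = (2, -2, -4); ‖c_1‖ = 4.8990, so e_1 = (0.4082, -0.4082, -0.8165).
e_1·c_2 = 0.4082·(-1) + (-0.4082)·1 + (-0.8165)·(-2) = 0.8165.
u_2 = c_2 − 0.8165·e_1 = (-1.3333, 1.3333, -1.3333).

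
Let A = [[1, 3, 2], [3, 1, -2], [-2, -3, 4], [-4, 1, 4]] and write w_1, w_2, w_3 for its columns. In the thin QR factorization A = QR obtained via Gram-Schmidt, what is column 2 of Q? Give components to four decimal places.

e_1 = w_1/‖w_1‖ = (1, 3, -2, -4)/5.4772 = (0.1826, 0.5477, -0.3651, -0.7303).
r_{12} = e_1·w_2 = 1.4606.
u_2 = w_2 − 1.4606·e_1 = (2.7333, 0.2000, -2.4667, 2.0667).
‖u_2‖ = 4.2269, so e_2 = (0.6467, 0.0473, -0.5836, 0.4889).

e_2 = (0.6467, 0.0473, -0.5836, 0.4889)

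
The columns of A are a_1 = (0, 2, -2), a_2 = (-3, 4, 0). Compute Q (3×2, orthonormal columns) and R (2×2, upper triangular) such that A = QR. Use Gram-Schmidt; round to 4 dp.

Q = [[0.0000, -0.7276], [0.7071, 0.4851], [-0.7071, 0.4851]], R = [[2.8284, 2.8284], [0.0000, 4.1231]]

e_1 = a_1/‖a_1‖ = (0, 2, -2)/2.8284 = (0.0000, 0.7071, -0.7071).
r_{12} = e_1·a_2 = 2.8284.
u_2 = a_2 − 2.8284·e_1 = (-3.0000, 2.0000, 2.0000).
‖u_2‖ = 4.1231, so e_2 = (-0.7276, 0.4851, 0.4851).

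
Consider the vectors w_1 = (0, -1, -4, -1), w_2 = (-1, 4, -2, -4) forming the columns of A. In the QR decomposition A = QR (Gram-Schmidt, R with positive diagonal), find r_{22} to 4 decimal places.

w_1 = (0, -1, -4, -1); ‖w_1‖ = 4.2426, so q_1 = (0.0000, -0.2357, -0.9428, -0.2357).
q_1·w_2 = 0.0000·(-1) + (-0.2357)·4 + (-0.9428)·(-2) + (-0.2357)·(-4) = 1.8856.
u_2 = w_2 − 1.8856·q_1 = (-1.0000, 4.4444, -0.2222, -3.5556).
r_{22} = ‖u_2‖ = 5.7831.

r_{22} = 5.7831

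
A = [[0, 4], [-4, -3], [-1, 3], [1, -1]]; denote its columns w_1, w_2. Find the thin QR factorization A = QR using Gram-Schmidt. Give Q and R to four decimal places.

Q = [[0.0000, 0.7133], [-0.9428, -0.2180], [-0.2357, 0.6143], [0.2357, -0.2576]], R = [[4.2426, 1.8856], [0.0000, 5.6075]]

e_1 = w_1/‖w_1‖ = (0, -4, -1, 1)/4.2426 = (0.0000, -0.9428, -0.2357, 0.2357).
r_{12} = e_1·w_2 = 1.8856.
u_2 = w_2 − 1.8856·e_1 = (4.0000, -1.2222, 3.4444, -1.4444).
‖u_2‖ = 5.6075, so e_2 = (0.7133, -0.2180, 0.6143, -0.2576).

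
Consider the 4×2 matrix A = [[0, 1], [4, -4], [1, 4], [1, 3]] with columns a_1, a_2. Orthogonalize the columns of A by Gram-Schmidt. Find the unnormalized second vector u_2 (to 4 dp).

a_1 = (0, 4, 1, 1); ‖a_1‖ = 4.2426, so q_1 = (0.0000, 0.9428, 0.2357, 0.2357).
q_1·a_2 = 0.0000·1 + 0.9428·(-4) + 0.2357·4 + 0.2357·3 = -2.1213.
u_2 = a_2 + 2.1213·q_1 = (1.0000, -2.0000, 4.5000, 3.5000).

u_2 = (1.0000, -2.0000, 4.5000, 3.5000)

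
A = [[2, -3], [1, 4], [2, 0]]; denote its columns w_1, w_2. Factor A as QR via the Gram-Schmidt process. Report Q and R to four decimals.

w_1 = (2, 1, 2); ‖w_1‖ = 3.0000, so e_1 = (0.6667, 0.3333, 0.6667).
e_1·w_2 = 0.6667·(-3) + 0.3333·4 + 0.6667·0 = -0.6667.
u_2 = w_2 + 0.6667·e_1 = (-2.5556, 4.2222, 0.4444).
‖u_2‖ = 4.9554, so e_2 = (-0.5157, 0.8521, 0.0897).

Q = [[0.6667, -0.5157], [0.3333, 0.8521], [0.6667, 0.0897]], R = [[3.0000, -0.6667], [0.0000, 4.9554]]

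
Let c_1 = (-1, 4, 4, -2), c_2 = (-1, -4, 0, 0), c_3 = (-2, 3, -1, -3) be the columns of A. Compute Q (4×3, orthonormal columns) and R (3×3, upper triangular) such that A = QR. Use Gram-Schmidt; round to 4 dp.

c_1 = (-1, 4, 4, -2); ‖c_1‖ = 6.0828, so e_1 = (-0.1644, 0.6576, 0.6576, -0.3288).
e_1·c_2 = (-0.1644)·(-1) + 0.6576·(-4) + 0.6576·0 + (-0.3288)·0 = -2.4660.
u_2 = c_2 + 2.4660·e_1 = (-1.4054, -2.3784, 1.6216, -0.8108).
‖u_2‖ = 3.3044, so e_2 = (-0.4253, -0.7198, 0.4907, -0.2454).
e_1·c_3 = (-0.1644)·(-2) + 0.6576·3 + 0.6576·(-1) + (-0.3288)·(-3) = 2.6304; e_2·c_3 = (-0.4253)·(-2) + (-0.7198)·3 + 0.4907·(-1) + (-0.2454)·(-3) = -1.0633.
u_3 = c_3 − 2.6304·e_1 + 1.0633·e_2 = (-2.0198, 0.5050, -2.2079, -2.3960).
‖u_3‖ = 3.8666, so e_3 = (-0.5224, 0.1306, -0.5710, -0.6197).

Q = [[-0.1644, -0.4253, -0.5224], [0.6576, -0.7198, 0.1306], [0.6576, 0.4907, -0.5710], [-0.3288, -0.2454, -0.6197]], R = [[6.0828, -2.4660, 2.6304], [0.0000, 3.3044, -1.0633], [0.0000, 0.0000, 3.8666]]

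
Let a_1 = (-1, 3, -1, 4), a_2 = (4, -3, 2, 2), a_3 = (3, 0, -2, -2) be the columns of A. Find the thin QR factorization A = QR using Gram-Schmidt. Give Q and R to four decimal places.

Q = [[-0.1925, 0.6699, 0.6614], [0.5774, -0.3979, 0.3000], [-0.1925, 0.3117, -0.6505], [0.7698, 0.5438, -0.2223]], R = [[5.1962, -1.3472, -1.7321], [0.0000, 5.5844, 0.2985], [0.0000, 0.0000, 3.7297]]

a_1 = (-1, 3, -1, 4); ‖a_1‖ = 5.1962, so q_1 = (-0.1925, 0.5774, -0.1925, 0.7698).
q_1·a_2 = (-0.1925)·4 + 0.5774·(-3) + (-0.1925)·2 + 0.7698·2 = -1.3472.
u_2 = a_2 + 1.3472·q_1 = (3.7407, -2.2222, 1.7407, 3.0370).
‖u_2‖ = 5.5844, so q_2 = (0.6699, -0.3979, 0.3117, 0.5438).
q_1·a_3 = (-0.1925)·3 + 0.5774·0 + (-0.1925)·(-2) + 0.7698·(-2) = -1.7321; q_2·a_3 = 0.6699·3 + (-0.3979)·0 + 0.3117·(-2) + 0.5438·(-2) = 0.2985.
u_3 = a_3 + 1.7321·q_1 − 0.2985·q_2 = (2.4667, 1.1188, -2.4264, -0.8290).
‖u_3‖ = 3.7297, so q_3 = (0.6614, 0.3000, -0.6505, -0.2223).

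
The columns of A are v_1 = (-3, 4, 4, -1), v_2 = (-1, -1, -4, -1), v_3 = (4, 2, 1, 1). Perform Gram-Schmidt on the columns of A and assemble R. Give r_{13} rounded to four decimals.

v_1 = (-3, 4, 4, -1); ‖v_1‖ = 6.4807, so q_1 = (-0.4629, 0.6172, 0.6172, -0.1543).
r_{13} = q_1·v_3 = -0.1543.

r_{13} = -0.1543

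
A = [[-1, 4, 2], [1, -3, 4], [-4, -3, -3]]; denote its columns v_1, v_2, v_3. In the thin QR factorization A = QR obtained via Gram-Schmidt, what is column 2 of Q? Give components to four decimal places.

v_1 = (-1, 1, -4); ‖v_1‖ = 4.2426, so e_1 = (-0.2357, 0.2357, -0.9428).
e_1·v_2 = (-0.2357)·4 + 0.2357·(-3) + (-0.9428)·(-3) = 1.1785.
u_2 = v_2 − 1.1785·e_1 = (4.2778, -3.2778, -1.8889).
‖u_2‖ = 5.7106, so e_2 = (0.7491, -0.5740, -0.3308).

e_2 = (0.7491, -0.5740, -0.3308)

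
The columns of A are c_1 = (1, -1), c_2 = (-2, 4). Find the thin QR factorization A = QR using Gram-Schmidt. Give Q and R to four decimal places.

q_1 = c_1/‖c_1‖ = (1, -1)/1.4142 = (0.7071, -0.7071).
r_{12} = q_1·c_2 = -4.2426.
u_2 = c_2 + 4.2426·q_1 = (1.0000, 1.0000).
‖u_2‖ = 1.4142, so q_2 = (0.7071, 0.7071).

Q = [[0.7071, 0.7071], [-0.7071, 0.7071]], R = [[1.4142, -4.2426], [0.0000, 1.4142]]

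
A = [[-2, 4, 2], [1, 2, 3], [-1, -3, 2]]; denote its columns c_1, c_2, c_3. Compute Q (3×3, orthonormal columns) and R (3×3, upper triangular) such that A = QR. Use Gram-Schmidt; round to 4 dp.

Q = [[-0.8165, 0.5721, 0.0778], [0.4082, 0.4767, 0.7785], [-0.4082, -0.6674, 0.6228]], R = [[2.4495, -1.2247, -1.2247], [0.0000, 5.2440, 1.2395], [0.0000, 0.0000, 3.7368]]

c_1 = (-2, 1, -1); ‖c_1‖ = 2.4495, so e_1 = (-0.8165, 0.4082, -0.4082).
e_1·c_2 = (-0.8165)·4 + 0.4082·2 + (-0.4082)·(-3) = -1.2247.
u_2 = c_2 + 1.2247·e_1 = (3.0000, 2.5000, -3.5000).
‖u_2‖ = 5.2440, so e_2 = (0.5721, 0.4767, -0.6674).
e_1·c_3 = (-0.8165)·2 + 0.4082·3 + (-0.4082)·2 = -1.2247; e_2·c_3 = 0.5721·2 + 0.4767·3 + (-0.6674)·2 = 1.2395.
u_3 = c_3 + 1.2247·e_1 − 1.2395·e_2 = (0.2909, 2.9091, 2.3273).
‖u_3‖ = 3.7368, so e_3 = (0.0778, 0.7785, 0.6228).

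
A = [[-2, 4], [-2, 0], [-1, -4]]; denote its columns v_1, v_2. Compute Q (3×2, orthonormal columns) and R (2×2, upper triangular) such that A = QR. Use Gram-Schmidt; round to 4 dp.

v_1 = (-2, -2, -1); ‖v_1‖ = 3.0000, so e_1 = (-0.6667, -0.6667, -0.3333).
e_1·v_2 = (-0.6667)·4 + (-0.6667)·0 + (-0.3333)·(-4) = -1.3333.
u_2 = v_2 + 1.3333·e_1 = (3.1111, -0.8889, -4.4444).
‖u_2‖ = 5.4975, so e_2 = (0.5659, -0.1617, -0.8085).

Q = [[-0.6667, 0.5659], [-0.6667, -0.1617], [-0.3333, -0.8085]], R = [[3.0000, -1.3333], [0.0000, 5.4975]]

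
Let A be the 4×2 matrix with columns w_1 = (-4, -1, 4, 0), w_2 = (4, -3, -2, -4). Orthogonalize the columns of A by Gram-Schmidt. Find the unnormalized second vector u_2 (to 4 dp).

q_1 = w_1/‖w_1‖ = (-4, -1, 4, 0)/5.7446 = (-0.6963, -0.1741, 0.6963, 0.0000).
r_{12} = q_1·w_2 = -3.6556.
u_2 = w_2 + 3.6556·q_1 = (1.4545, -3.6364, 0.5455, -4.0000).

u_2 = (1.4545, -3.6364, 0.5455, -4.0000)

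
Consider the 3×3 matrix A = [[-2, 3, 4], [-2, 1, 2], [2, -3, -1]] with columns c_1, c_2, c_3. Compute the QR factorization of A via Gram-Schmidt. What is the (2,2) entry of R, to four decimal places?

c_1 = (-2, -2, 2); ‖c_1‖ = 3.4641, so q_1 = (-0.5774, -0.5774, 0.5774).
q_1·c_2 = (-0.5774)·3 + (-0.5774)·1 + 0.5774·(-3) = -4.0415.
u_2 = c_2 + 4.0415·q_1 = (0.6667, -1.3333, -0.6667).
r_{22} = ‖u_2‖ = 1.6330.

r_{22} = 1.6330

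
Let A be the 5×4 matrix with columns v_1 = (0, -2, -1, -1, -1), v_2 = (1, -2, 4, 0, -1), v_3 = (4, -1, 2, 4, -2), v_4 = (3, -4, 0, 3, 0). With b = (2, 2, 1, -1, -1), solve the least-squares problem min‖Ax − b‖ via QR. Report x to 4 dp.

e_1 = v_1/‖v_1‖ = (0, -2, -1, -1, -1)/2.6458 = (0.0000, -0.7559, -0.3780, -0.3780, -0.3780).
r_{12} = e_1·v_2 = 0.3780.
u_2 = v_2 − 0.3780·e_1 = (1.0000, -1.7143, 4.1429, 0.1429, -0.8571).
‖u_2‖ = 4.6752, so e_2 = (0.2139, -0.3667, 0.8861, 0.0306, -0.1833).
r_{13} = e_1·v_3 = -0.7559; r_{23} = e_2·v_3 = 3.4835.
u_3 = v_3 + 0.7559·e_1 − 3.4835·e_2 = (3.2549, -0.2941, -1.3725, 3.6078, -1.6471).
‖u_3‖ = 5.3192, so e_3 = (0.6119, -0.0553, -0.2580, 0.6783, -0.3096).
r_{14} = e_1·v_4 = 1.8898; r_{24} = e_2·v_4 = 2.2001; r_{34} = e_3·v_4 = 4.0917.
u_4 = v_4 − 1.8898·e_1 − 2.2001·e_2 − 4.0917·e_3 = (0.0256, -1.5385, -0.1795, 0.8718, 2.3846).
‖u_4‖ = 2.9742, so e_4 = (0.0086, -0.5173, -0.0603, 0.2931, 0.8018).
Qᵀb = (-1.1339, 0.7334, 0.4866, -2.1725).
Back-substitute: x_4 = -2.1725/2.9742 = -0.7304.
x_3 = (0.4866 − 4.0917·(-0.7304))/5.3192 = 0.6533.
x_2 = (0.7334 − 3.4835·0.6533 − 2.2001·(-0.7304))/4.6752 = 0.0138.
x_1 = (-1.1339 − 0.3780·0.0138 + 0.7559·0.6533 − 1.8898·(-0.7304))/2.6458 = 0.2779.

x = (0.2779, 0.0138, 0.6533, -0.7304)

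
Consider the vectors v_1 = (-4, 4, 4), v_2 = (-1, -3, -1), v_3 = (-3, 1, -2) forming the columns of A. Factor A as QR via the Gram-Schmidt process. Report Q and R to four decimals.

e_1 = v_1/‖v_1‖ = (-4, 4, 4)/6.9282 = (-0.5774, 0.5774, 0.5774).
r_{12} = e_1·v_2 = -1.7321.
u_2 = v_2 + 1.7321·e_1 = (-2.0000, -2.0000, 0.0000).
‖u_2‖ = 2.8284, so e_2 = (-0.7071, -0.7071, 0.0000).
r_{13} = e_1·v_3 = 1.1547; r_{23} = e_2·v_3 = 1.4142.
u_3 = v_3 − 1.1547·e_1 − 1.4142·e_2 = (-1.3333, 1.3333, -2.6667).
‖u_3‖ = 3.2660, so e_3 = (-0.4082, 0.4082, -0.8165).

Q = [[-0.5774, -0.7071, -0.4082], [0.5774, -0.7071, 0.4082], [0.5774, 0.0000, -0.8165]], R = [[6.9282, -1.7321, 1.1547], [0.0000, 2.8284, 1.4142], [0.0000, 0.0000, 3.2660]]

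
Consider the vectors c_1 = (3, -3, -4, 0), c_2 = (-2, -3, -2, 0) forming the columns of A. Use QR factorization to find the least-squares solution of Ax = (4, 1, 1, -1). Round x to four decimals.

x = (0.4989, -1.0875)

c_1 = (3, -3, -4, 0); ‖c_1‖ = 5.8310, so e_1 = (0.5145, -0.5145, -0.6860, 0.0000).
e_1·c_2 = 0.5145·(-2) + (-0.5145)·(-3) + (-0.6860)·(-2) + 0.0000·0 = 1.8865.
u_2 = c_2 − 1.8865·e_1 = (-2.9706, -2.0294, -0.7059, 0.0000).
‖u_2‖ = 3.6662, so e_2 = (-0.8103, -0.5535, -0.1925, 0.0000).
Qᵀb = (0.8575, -3.9871).
Back-substitute: x_2 = -3.9871/3.6662 = -1.0875.
x_1 = (0.8575 − 1.8865·(-1.0875))/5.8310 = 0.4989.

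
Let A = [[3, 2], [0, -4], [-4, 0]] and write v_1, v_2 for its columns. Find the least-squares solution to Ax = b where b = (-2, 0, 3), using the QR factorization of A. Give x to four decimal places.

x = (-0.7241, 0.0172)

v_1 = (3, 0, -4); ‖v_1‖ = 5.0000, so e_1 = (0.6000, 0.0000, -0.8000).
e_1·v_2 = 0.6000·2 + 0.0000·(-4) + (-0.8000)·0 = 1.2000.
u_2 = v_2 − 1.2000·e_1 = (1.2800, -4.0000, 0.9600).
‖u_2‖ = 4.3081, so e_2 = (0.2971, -0.9285, 0.2228).
Qᵀb = (-3.6000, 0.0743).
Back-substitute: x_2 = 0.0743/4.3081 = 0.0172.
x_1 = (-3.6000 − 1.2000·0.0172)/5.0000 = -0.7241.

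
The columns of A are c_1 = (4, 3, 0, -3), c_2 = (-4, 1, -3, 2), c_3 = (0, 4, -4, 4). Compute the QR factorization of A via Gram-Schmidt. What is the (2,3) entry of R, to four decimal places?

c_1 = (4, 3, 0, -3); ‖c_1‖ = 5.8310, so q_1 = (0.6860, 0.5145, 0.0000, -0.5145).
q_1·c_2 = 0.6860·(-4) + 0.5145·1 + 0.0000·(-3) + (-0.5145)·2 = -3.2585.
u_2 = c_2 + 3.2585·q_1 = (-1.7647, 2.6765, -3.0000, 0.3235).
‖u_2‖ = 4.4025, so q_2 = (-0.4008, 0.6079, -0.6814, 0.0735).
r_{23} = q_2·c_3 = 5.4514.

r_{23} = 5.4514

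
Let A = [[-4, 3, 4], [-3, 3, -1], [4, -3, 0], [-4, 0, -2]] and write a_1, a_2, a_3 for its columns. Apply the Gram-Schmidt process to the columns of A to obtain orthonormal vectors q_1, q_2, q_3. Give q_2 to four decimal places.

a_1 = (-4, -3, 4, -4); ‖a_1‖ = 7.5498, so q_1 = (-0.5298, -0.3974, 0.5298, -0.5298).
q_1·a_2 = (-0.5298)·3 + (-0.3974)·3 + 0.5298·(-3) + (-0.5298)·0 = -4.3710.
u_2 = a_2 + 4.3710·q_1 = (0.6842, 1.2632, -0.6842, -2.3158).
‖u_2‖ = 2.8098, so q_2 = (0.2435, 0.4496, -0.2435, -0.8242).

q_2 = (0.2435, 0.4496, -0.2435, -0.8242)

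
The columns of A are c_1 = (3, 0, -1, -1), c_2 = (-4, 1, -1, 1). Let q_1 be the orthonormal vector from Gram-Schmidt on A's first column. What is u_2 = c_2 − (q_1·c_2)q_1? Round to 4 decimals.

c_1 = (3, 0, -1, -1); ‖c_1‖ = 3.3166, so q_1 = (0.9045, 0.0000, -0.3015, -0.3015).
q_1·c_2 = 0.9045·(-4) + 0.0000·1 + (-0.3015)·(-1) + (-0.3015)·1 = -3.6181.
u_2 = c_2 + 3.6181·q_1 = (-0.7273, 1.0000, -2.0909, -0.0909).

u_2 = (-0.7273, 1.0000, -2.0909, -0.0909)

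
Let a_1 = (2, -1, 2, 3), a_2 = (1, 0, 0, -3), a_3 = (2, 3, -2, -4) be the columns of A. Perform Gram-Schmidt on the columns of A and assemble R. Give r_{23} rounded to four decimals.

a_1 = (2, -1, 2, 3); ‖a_1‖ = 4.2426, so e_1 = (0.4714, -0.2357, 0.4714, 0.7071).
e_1·a_2 = 0.4714·1 + (-0.2357)·0 + 0.4714·0 + 0.7071·(-3) = -1.6499.
u_2 = a_2 + 1.6499·e_1 = (1.7778, -0.3889, 0.7778, -1.8333).
‖u_2‖ = 2.6977, so e_2 = (0.6590, -0.1442, 0.2883, -0.6796).
r_{23} = e_2·a_3 = 3.0272.

r_{23} = 3.0272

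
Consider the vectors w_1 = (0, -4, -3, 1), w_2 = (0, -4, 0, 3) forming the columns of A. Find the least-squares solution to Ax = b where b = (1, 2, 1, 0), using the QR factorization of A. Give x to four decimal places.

w_1 = (0, -4, -3, 1); ‖w_1‖ = 5.0990, so q_1 = (0.0000, -0.7845, -0.5883, 0.1961).
q_1·w_2 = 0.0000·0 + (-0.7845)·(-4) + (-0.5883)·0 + 0.1961·3 = 3.7262.
u_2 = w_2 − 3.7262·q_1 = (0.0000, -1.0769, 2.1923, 2.2692).
‖u_2‖ = 3.3340, so q_2 = (0.0000, -0.3230, 0.6576, 0.6806).
Qᵀb = (-2.1573, 0.0115).
Back-substitute: x_2 = 0.0115/3.3340 = 0.0035.
x_1 = (-2.1573 − 3.7262·0.0035)/5.0990 = -0.4256.

x = (-0.4256, 0.0035)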